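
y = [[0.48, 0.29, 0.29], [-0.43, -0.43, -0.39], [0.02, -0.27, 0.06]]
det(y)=-0.022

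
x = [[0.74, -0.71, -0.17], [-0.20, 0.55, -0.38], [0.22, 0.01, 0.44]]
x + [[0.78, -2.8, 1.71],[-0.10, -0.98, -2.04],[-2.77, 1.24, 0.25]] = [[1.52, -3.51, 1.54], [-0.30, -0.43, -2.42], [-2.55, 1.25, 0.69]]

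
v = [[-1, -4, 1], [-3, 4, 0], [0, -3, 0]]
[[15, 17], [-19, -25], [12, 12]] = v @[[1, 3], [-4, -4], [0, 4]]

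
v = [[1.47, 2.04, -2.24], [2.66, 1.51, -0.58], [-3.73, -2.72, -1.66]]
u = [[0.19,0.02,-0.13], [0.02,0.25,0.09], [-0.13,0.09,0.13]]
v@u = [[0.61,  0.34,  -0.30], [0.61,  0.38,  -0.29], [-0.55,  -0.9,  0.02]]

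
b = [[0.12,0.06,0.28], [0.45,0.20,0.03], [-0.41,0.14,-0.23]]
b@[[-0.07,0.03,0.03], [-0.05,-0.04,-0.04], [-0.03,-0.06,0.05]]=[[-0.02,-0.02,0.02], [-0.04,0.00,0.01], [0.03,-0.0,-0.03]]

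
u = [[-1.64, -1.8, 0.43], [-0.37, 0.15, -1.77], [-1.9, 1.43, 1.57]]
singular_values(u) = [3.05, 2.36, 1.63]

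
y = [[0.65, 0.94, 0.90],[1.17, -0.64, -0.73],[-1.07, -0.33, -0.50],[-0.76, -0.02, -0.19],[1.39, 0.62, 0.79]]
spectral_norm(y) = 2.59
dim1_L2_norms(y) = [1.45, 1.52, 1.23, 0.78, 1.71]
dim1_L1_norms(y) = [2.49, 2.54, 1.9, 0.97, 2.8]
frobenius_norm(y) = 3.08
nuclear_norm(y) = 4.41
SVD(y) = [[-0.49, -0.43, -0.65], [-0.16, 0.88, -0.44], [0.47, -0.07, -0.32], [0.28, -0.18, -0.51], [-0.66, -0.03, 0.14]] @ diag([2.5917973342793794, 1.655800871154513, 0.1640428392410368]) @ [[-0.83, -0.36, -0.44], [0.56, -0.58, -0.59], [-0.04, -0.73, 0.68]]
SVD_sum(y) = [[1.04, 0.45, 0.55], [0.35, 0.15, 0.18], [-1.01, -0.44, -0.53], [-0.59, -0.26, -0.31], [1.41, 0.61, 0.75]] + [[-0.4, 0.41, 0.42], [0.82, -0.84, -0.86], [-0.07, 0.07, 0.07], [-0.17, 0.18, 0.18], [-0.02, 0.02, 0.03]] + [[0.0, 0.08, -0.07], [0.0, 0.05, -0.05], [0.0, 0.04, -0.04], [0.00, 0.06, -0.06], [-0.0, -0.02, 0.02]]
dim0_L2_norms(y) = [2.33, 1.34, 1.5]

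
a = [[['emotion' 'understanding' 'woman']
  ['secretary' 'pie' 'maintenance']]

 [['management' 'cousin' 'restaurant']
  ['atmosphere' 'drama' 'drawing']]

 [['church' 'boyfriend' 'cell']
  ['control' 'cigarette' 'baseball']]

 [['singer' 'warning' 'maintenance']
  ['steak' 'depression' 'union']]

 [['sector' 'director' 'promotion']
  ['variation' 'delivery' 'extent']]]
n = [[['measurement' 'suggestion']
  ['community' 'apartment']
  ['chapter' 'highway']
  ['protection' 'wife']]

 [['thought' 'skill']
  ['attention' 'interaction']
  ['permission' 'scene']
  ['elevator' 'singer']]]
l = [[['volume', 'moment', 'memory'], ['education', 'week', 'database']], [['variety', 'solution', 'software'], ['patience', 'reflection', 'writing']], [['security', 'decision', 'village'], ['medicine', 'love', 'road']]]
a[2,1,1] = 'cigarette'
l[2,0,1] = 'decision'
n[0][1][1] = 'apartment'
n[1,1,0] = 'attention'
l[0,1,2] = 'database'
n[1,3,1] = 'singer'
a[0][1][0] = 'secretary'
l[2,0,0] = 'security'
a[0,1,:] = ['secretary', 'pie', 'maintenance']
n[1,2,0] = 'permission'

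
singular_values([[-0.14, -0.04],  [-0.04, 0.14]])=[0.15, 0.15]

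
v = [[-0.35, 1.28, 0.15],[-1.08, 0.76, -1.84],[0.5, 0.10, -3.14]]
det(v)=-4.821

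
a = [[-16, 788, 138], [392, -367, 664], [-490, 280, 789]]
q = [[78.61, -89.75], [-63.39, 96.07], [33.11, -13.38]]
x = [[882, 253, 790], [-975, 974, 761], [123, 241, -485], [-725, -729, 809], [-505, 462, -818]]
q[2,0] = 33.11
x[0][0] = 882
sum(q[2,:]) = 19.729999999999997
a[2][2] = 789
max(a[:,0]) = 392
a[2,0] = -490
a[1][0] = 392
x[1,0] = -975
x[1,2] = 761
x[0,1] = 253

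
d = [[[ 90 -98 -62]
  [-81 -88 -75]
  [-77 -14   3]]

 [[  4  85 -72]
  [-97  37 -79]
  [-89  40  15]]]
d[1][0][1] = 85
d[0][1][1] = -88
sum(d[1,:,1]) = 162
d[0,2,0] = -77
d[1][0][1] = 85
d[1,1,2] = -79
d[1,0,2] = -72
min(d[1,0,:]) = -72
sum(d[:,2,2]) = 18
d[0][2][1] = -14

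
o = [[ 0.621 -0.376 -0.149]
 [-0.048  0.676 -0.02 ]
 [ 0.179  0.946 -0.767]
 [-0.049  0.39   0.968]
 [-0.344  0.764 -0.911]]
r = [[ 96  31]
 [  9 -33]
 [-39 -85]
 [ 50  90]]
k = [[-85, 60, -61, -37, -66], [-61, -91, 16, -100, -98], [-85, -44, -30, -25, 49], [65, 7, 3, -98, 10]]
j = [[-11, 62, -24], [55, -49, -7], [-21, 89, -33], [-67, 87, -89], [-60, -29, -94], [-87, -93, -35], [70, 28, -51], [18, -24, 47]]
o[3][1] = 0.39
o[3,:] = [-0.049, 0.39, 0.968]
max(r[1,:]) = 9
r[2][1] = -85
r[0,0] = 96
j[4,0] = -60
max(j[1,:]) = 55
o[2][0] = 0.179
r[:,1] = [31, -33, -85, 90]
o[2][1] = 0.946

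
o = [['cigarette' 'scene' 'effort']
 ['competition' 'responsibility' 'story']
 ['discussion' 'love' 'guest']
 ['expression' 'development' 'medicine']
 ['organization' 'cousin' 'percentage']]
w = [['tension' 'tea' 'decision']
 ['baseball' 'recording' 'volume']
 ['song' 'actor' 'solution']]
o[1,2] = 'story'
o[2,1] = 'love'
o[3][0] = 'expression'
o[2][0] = 'discussion'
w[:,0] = ['tension', 'baseball', 'song']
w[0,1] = 'tea'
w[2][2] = 'solution'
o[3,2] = 'medicine'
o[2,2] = 'guest'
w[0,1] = 'tea'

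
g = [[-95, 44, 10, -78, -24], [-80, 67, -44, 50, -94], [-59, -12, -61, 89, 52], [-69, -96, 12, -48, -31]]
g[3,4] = -31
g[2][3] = 89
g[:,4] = [-24, -94, 52, -31]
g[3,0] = -69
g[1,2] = -44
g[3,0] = -69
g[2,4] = 52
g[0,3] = -78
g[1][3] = 50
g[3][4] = -31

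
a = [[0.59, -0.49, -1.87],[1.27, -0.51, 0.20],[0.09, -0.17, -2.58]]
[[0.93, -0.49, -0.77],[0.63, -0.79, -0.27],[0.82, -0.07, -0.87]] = a@[[0.41,-0.33,-0.28], [-0.33,0.71,-0.03], [-0.28,-0.03,0.33]]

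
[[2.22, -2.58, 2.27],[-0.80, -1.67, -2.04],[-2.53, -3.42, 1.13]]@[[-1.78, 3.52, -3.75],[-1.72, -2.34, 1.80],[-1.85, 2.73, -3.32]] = [[-3.71,20.05,-20.51],[8.07,-4.48,6.77],[8.30,2.18,-0.42]]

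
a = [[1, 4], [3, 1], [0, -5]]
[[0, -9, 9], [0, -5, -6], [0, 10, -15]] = a@[[0, -1, -3], [0, -2, 3]]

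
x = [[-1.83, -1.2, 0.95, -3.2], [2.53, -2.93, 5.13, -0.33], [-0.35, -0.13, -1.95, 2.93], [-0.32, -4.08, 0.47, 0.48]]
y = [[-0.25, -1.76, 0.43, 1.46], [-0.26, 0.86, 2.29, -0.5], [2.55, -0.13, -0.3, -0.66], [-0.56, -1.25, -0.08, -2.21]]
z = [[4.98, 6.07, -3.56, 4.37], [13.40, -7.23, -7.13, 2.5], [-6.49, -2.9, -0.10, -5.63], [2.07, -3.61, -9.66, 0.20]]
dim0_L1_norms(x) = [5.03, 8.34, 8.5, 6.94]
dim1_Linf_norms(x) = [3.2, 5.13, 2.93, 4.08]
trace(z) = -2.15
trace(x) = -6.23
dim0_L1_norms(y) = [3.62, 4.0, 3.1, 4.83]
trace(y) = -1.90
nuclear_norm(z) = 39.81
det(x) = 63.70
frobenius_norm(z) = 23.98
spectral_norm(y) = 2.88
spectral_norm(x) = 7.23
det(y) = 37.04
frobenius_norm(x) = 9.33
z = x @ y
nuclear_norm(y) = 10.00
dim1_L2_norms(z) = [9.67, 17.0, 9.07, 10.52]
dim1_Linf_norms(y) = [1.76, 2.29, 2.55, 2.21]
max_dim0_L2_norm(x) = 5.59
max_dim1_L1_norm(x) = 10.92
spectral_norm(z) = 19.80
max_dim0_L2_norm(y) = 2.78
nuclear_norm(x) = 16.02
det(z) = 2362.58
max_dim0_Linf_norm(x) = 5.13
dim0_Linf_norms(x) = [2.53, 4.08, 5.13, 3.2]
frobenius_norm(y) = 5.06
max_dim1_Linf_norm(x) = 5.13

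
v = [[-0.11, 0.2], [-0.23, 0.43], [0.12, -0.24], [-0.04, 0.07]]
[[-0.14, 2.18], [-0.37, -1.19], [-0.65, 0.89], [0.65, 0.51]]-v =[[-0.03,1.98], [-0.14,-1.62], [-0.77,1.13], [0.69,0.44]]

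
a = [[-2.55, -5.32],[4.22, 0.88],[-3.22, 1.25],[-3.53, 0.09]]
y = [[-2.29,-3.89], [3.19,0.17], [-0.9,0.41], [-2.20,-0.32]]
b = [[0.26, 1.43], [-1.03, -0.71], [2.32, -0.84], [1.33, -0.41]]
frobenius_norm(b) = 3.42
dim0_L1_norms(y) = [8.58, 4.79]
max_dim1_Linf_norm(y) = 3.89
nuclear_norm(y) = 8.17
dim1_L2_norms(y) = [4.51, 3.19, 0.99, 2.22]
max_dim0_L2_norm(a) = 6.87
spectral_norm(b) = 2.94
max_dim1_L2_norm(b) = 2.47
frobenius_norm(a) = 8.82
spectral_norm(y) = 5.33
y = b + a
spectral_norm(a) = 7.36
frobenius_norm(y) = 6.04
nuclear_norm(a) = 12.22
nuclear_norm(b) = 4.69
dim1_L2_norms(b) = [1.45, 1.25, 2.47, 1.39]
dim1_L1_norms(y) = [6.18, 3.36, 1.31, 2.52]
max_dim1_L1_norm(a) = 7.87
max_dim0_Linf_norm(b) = 2.32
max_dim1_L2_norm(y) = 4.51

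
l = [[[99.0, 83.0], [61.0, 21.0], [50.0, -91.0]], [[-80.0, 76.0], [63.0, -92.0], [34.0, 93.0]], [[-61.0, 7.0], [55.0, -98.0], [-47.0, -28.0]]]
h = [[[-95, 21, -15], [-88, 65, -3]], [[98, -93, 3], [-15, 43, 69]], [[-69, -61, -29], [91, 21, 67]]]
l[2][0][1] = 7.0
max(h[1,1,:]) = 69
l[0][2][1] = -91.0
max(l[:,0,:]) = 99.0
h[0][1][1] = 65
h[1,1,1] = 43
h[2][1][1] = 21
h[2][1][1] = 21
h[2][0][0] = -69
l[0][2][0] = 50.0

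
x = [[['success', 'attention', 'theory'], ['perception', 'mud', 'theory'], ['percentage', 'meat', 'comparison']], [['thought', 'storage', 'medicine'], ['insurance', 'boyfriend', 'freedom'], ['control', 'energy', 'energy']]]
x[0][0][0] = 'success'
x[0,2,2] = 'comparison'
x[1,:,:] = [['thought', 'storage', 'medicine'], ['insurance', 'boyfriend', 'freedom'], ['control', 'energy', 'energy']]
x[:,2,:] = [['percentage', 'meat', 'comparison'], ['control', 'energy', 'energy']]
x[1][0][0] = 'thought'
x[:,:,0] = [['success', 'perception', 'percentage'], ['thought', 'insurance', 'control']]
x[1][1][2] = 'freedom'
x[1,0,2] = 'medicine'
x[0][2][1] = 'meat'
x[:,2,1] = ['meat', 'energy']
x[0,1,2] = 'theory'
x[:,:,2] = [['theory', 'theory', 'comparison'], ['medicine', 'freedom', 'energy']]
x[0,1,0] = 'perception'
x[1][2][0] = 'control'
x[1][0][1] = 'storage'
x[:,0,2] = ['theory', 'medicine']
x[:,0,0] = ['success', 'thought']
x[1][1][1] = 'boyfriend'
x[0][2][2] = 'comparison'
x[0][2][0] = 'percentage'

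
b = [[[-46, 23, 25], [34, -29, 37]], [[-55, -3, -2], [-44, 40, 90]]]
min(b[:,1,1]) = -29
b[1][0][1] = -3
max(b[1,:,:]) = 90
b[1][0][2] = -2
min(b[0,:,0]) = -46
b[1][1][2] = 90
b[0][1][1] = -29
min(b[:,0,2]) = -2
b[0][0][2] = 25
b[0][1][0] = 34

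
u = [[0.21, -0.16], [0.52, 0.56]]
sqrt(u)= [[0.51, -0.12], [0.4, 0.78]]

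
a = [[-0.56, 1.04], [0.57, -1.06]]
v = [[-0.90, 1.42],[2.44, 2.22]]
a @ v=[[3.04, 1.51], [-3.10, -1.54]]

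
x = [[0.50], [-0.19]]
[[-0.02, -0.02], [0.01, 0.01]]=x@[[-0.05, -0.05]]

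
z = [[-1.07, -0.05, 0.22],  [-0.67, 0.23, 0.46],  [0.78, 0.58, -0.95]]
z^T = [[-1.07, -0.67, 0.78], [-0.05, 0.23, 0.58], [0.22, 0.46, -0.95]]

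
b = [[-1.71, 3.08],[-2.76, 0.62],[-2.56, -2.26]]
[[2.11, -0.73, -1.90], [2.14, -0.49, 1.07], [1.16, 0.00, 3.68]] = b @ [[-0.71, 0.14, -0.6], [0.29, -0.16, -0.95]]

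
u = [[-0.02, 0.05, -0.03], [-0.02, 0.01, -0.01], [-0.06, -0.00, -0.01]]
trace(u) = -0.02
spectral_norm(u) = 0.08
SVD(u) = [[-0.67, 0.71, 0.20], [-0.32, -0.04, -0.95], [-0.67, -0.7, 0.25]] @ diag([0.0764584493335983, 0.0474646253334979, 0.0011022102577329647]) @ [[0.78, -0.48, 0.39], [0.6, 0.74, -0.29], [-0.15, 0.47, 0.87]]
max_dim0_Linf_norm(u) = 0.06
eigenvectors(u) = [[-0.42,-0.49,0.08], [-0.34,0.08,-0.49], [-0.84,0.87,-0.87]]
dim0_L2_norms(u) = [0.07, 0.05, 0.03]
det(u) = 0.00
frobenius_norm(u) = 0.09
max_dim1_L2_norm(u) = 0.06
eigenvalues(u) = [-0.04, 0.02, -0.0]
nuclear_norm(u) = 0.13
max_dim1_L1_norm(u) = 0.1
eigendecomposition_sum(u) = [[-0.03, 0.03, -0.02], [-0.02, 0.02, -0.01], [-0.05, 0.05, -0.03]] + [[0.01, 0.02, -0.01], [-0.0, -0.00, 0.0], [-0.01, -0.04, 0.02]] + [[-0.00, 0.0, -0.00], [0.0, -0.01, 0.00], [0.0, -0.01, 0.00]]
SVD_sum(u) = [[-0.04, 0.02, -0.02], [-0.02, 0.01, -0.01], [-0.04, 0.02, -0.02]] + [[0.02, 0.02, -0.01], [-0.00, -0.0, 0.00], [-0.02, -0.02, 0.01]] + [[-0.0, 0.00, 0.00], [0.0, -0.0, -0.0], [-0.00, 0.00, 0.0]]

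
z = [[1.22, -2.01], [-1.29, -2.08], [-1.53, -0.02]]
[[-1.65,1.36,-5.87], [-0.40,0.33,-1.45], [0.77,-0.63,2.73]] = z@[[-0.51, 0.42, -1.81],[0.51, -0.42, 1.82]]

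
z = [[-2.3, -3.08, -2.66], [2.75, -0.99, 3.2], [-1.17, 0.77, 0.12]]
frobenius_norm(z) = 6.53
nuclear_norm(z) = 9.67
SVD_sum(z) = [[-2.7, -1.17, -3.04], [2.41, 1.04, 2.72], [-0.29, -0.12, -0.32]] + [[0.51, -1.9, 0.28], [0.54, -2.01, 0.29], [-0.26, 0.97, -0.14]] + [[-0.11, -0.01, 0.1], [-0.20, -0.03, 0.19], [-0.62, -0.08, 0.58]]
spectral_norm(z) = 5.69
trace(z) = -3.17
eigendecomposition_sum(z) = [[-1.17+1.12j, (-1.32-0.54j), -0.75+1.19j], [(1.38+1.31j), -0.56+1.58j, (1.44+0.81j)], [(-0.56-0.44j), (0.15-0.61j), -0.56-0.25j]] + [[-1.17-1.12j, -1.32+0.54j, (-0.75-1.19j)], [(1.38-1.31j), (-0.56-1.58j), 1.44-0.81j], [(-0.56+0.44j), 0.15+0.61j, (-0.56+0.25j)]] + [[(0.05+0j), -0.43+0.00j, -1.16+0.00j], [(-0.01-0j), 0.12-0.00j, (0.33-0j)], [-0.05-0.00j, 0.46-0.00j, (1.25-0j)]]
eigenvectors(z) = [[(-0.03+0.62j), (-0.03-0.62j), (-0.67+0j)], [0.73+0.00j, (0.73-0j), 0.19+0.00j], [-0.27+0.02j, (-0.27-0.02j), 0.72+0.00j]]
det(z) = 15.94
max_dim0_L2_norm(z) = 4.16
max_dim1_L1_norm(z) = 8.04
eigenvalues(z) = [(-2.29+2.45j), (-2.29-2.45j), (1.41+0j)]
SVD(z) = [[-0.74, -0.65, 0.17], [0.66, -0.69, 0.30], [-0.08, 0.33, 0.94]] @ diag([5.691361213497648, 3.0632652288167037, 0.9141190706998362]) @ [[0.64, 0.28, 0.72], [-0.26, 0.96, -0.14], [-0.73, -0.09, 0.68]]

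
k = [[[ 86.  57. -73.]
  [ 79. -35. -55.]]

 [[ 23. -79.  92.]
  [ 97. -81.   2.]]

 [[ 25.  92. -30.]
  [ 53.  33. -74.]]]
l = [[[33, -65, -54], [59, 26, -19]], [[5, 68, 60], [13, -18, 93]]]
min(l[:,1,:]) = -19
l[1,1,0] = 13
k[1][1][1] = -81.0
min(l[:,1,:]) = -19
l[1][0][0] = 5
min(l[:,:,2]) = -54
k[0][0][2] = -73.0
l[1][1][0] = 13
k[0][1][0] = 79.0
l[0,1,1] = 26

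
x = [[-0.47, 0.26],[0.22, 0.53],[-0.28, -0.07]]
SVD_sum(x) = [[-0.06, -0.07], [0.35, 0.43], [-0.15, -0.18]] + [[-0.41, 0.33],[-0.13, 0.10],[-0.13, 0.11]]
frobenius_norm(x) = 0.84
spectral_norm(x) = 0.60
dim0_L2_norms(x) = [0.59, 0.59]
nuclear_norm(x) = 1.18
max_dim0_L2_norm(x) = 0.59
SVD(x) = [[0.16,0.91], [-0.91,0.28], [0.38,0.3]] @ diag([0.6040175035305326, 0.5798817598689777]) @ [[-0.63, -0.77], [-0.77, 0.63]]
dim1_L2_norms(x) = [0.54, 0.57, 0.29]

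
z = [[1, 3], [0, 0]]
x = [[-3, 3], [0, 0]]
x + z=[[-2, 6], [0, 0]]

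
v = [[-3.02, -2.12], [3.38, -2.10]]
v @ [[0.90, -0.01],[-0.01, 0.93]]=[[-2.70, -1.94], [3.06, -1.99]]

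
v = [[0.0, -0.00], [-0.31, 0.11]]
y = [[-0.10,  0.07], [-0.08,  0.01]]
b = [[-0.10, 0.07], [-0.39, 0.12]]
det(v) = 0.00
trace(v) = 0.11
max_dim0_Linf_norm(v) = 0.31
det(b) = 0.02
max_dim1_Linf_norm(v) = 0.31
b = v + y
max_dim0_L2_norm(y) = 0.13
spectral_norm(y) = 0.14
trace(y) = -0.09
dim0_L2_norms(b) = [0.4, 0.14]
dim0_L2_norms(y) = [0.13, 0.07]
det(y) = 0.00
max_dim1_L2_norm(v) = 0.33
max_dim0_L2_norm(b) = 0.4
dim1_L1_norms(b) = [0.17, 0.51]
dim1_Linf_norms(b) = [0.1, 0.39]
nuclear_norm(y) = 0.17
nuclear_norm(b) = 0.46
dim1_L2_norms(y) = [0.12, 0.08]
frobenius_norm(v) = 0.33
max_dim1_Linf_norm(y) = 0.1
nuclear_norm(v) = 0.33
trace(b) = 0.02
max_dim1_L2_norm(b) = 0.41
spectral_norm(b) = 0.42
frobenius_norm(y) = 0.15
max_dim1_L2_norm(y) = 0.12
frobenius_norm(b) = 0.43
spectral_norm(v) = 0.33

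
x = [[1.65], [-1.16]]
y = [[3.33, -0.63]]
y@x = [[6.23]]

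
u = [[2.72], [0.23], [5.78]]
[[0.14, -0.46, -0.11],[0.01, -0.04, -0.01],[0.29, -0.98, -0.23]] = u @ [[0.05, -0.17, -0.04]]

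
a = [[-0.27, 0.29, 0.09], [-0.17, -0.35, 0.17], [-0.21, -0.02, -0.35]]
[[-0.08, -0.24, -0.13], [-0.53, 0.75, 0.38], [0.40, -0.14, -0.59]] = a @ [[0.46, -0.48, 0.38],[0.6, -1.53, -0.55],[-1.45, 0.78, 1.49]]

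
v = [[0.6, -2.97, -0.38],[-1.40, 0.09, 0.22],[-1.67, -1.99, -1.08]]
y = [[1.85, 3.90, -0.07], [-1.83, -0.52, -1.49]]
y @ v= [[-4.23, -5.00, 0.23],[2.12, 8.35, 2.19]]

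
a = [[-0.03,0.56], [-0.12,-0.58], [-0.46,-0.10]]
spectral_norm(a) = 0.83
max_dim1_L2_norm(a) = 0.59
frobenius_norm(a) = 0.94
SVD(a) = [[0.66, 0.33], [-0.72, -0.01], [-0.24, 0.94]] @ diag([0.825514280669179, 0.4532396412619354]) @ [[0.21, 0.98], [-0.98, 0.21]]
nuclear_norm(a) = 1.28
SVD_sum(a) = [[0.11, 0.53], [-0.13, -0.58], [-0.04, -0.19]] + [[-0.14, 0.03], [0.01, -0.0], [-0.42, 0.09]]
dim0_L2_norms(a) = [0.48, 0.81]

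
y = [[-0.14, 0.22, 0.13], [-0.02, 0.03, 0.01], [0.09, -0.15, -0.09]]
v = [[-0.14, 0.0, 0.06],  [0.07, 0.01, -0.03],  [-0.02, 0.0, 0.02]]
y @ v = [[0.03, 0.0, -0.01], [0.00, 0.0, -0.0], [-0.02, -0.0, 0.01]]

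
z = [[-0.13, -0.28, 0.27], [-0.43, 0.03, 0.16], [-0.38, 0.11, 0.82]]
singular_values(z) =[1.01, 0.31, 0.29]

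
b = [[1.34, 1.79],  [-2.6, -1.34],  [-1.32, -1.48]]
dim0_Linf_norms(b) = [2.6, 1.79]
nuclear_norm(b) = 4.96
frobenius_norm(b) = 4.18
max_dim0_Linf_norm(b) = 2.6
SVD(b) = [[-0.53, -0.61], [0.70, -0.71], [0.48, 0.35]] @ diag([4.090579615210485, 0.8690560463079732]) @ [[-0.77, -0.63], [0.63, -0.77]]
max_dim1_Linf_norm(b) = 2.6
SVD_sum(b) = [[1.68, 1.38], [-2.21, -1.81], [-1.51, -1.24]] + [[-0.34, 0.41], [-0.39, 0.47], [0.19, -0.24]]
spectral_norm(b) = 4.09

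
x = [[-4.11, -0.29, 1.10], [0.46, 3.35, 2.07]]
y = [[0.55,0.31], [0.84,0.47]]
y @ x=[[-2.12,0.88,1.25], [-3.24,1.33,1.9]]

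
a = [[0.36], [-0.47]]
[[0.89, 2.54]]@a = [[-0.87]]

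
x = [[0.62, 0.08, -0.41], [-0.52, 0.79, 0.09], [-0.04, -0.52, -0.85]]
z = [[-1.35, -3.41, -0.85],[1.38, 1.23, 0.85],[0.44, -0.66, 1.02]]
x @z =[[-0.91,-1.75,-0.88], [1.83,2.69,1.21], [-1.04,0.06,-1.27]]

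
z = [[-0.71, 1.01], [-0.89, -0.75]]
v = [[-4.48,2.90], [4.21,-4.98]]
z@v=[[7.43,-7.09],[0.83,1.15]]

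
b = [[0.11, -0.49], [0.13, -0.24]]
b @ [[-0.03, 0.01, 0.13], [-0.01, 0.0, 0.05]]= [[0.00,  0.00,  -0.01], [-0.0,  0.0,  0.0]]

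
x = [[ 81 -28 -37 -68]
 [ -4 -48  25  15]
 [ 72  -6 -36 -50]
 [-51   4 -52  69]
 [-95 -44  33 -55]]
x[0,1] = -28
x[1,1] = -48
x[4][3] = -55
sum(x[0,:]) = -52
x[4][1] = -44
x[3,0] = -51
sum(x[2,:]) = -20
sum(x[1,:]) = -12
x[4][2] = 33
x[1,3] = 15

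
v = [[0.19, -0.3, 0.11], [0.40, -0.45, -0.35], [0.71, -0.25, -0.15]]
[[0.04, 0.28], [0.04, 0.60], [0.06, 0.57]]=v@[[0.07,0.5], [-0.07,-0.70], [0.05,-0.25]]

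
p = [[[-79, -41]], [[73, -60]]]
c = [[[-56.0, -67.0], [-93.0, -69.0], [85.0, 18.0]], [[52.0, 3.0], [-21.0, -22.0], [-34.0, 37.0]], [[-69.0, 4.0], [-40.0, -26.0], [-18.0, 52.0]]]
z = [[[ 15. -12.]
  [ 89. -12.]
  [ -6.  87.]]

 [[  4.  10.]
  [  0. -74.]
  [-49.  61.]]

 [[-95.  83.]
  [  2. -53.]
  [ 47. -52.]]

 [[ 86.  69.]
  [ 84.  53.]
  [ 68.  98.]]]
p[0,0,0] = -79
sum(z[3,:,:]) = 458.0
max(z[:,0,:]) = 86.0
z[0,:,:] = [[15.0, -12.0], [89.0, -12.0], [-6.0, 87.0]]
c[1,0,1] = 3.0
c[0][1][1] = -69.0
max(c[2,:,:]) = 52.0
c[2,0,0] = -69.0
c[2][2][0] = -18.0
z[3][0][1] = 69.0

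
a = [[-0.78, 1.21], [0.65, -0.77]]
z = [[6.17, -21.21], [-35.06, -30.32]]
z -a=[[6.95,  -22.42], [-35.71,  -29.55]]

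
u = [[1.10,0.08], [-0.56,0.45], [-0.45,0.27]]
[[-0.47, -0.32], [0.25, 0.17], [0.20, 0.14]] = u @ [[-0.43, -0.29],[0.03, 0.02]]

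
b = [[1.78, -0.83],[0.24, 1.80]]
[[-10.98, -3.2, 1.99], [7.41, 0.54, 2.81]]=b@ [[-4.00, -1.56, 1.74], [4.65, 0.51, 1.33]]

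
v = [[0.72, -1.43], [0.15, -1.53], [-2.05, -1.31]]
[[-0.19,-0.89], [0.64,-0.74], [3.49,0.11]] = v@[[-1.35, -0.34], [-0.55, 0.45]]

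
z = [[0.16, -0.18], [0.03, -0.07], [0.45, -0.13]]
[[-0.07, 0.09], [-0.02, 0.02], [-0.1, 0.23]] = z@ [[-0.16,0.48], [0.22,-0.08]]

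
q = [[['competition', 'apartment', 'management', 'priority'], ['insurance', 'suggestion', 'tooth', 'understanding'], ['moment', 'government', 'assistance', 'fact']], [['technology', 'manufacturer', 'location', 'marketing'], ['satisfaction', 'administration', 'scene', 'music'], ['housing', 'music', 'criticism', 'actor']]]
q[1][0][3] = 'marketing'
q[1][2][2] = 'criticism'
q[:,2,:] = [['moment', 'government', 'assistance', 'fact'], ['housing', 'music', 'criticism', 'actor']]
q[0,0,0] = 'competition'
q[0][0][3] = 'priority'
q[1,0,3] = 'marketing'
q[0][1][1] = 'suggestion'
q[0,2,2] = 'assistance'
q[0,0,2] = 'management'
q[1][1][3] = 'music'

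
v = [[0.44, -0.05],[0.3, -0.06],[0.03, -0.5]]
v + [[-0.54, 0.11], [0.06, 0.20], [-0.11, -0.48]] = [[-0.1, 0.06], [0.36, 0.14], [-0.08, -0.98]]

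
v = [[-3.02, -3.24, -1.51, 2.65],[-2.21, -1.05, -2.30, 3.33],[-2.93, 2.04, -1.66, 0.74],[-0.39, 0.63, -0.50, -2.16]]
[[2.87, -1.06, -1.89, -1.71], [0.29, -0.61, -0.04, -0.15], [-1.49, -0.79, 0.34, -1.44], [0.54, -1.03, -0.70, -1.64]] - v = [[5.89, 2.18, -0.38, -4.36], [2.50, 0.44, 2.26, -3.48], [1.44, -2.83, 2.0, -2.18], [0.93, -1.66, -0.2, 0.52]]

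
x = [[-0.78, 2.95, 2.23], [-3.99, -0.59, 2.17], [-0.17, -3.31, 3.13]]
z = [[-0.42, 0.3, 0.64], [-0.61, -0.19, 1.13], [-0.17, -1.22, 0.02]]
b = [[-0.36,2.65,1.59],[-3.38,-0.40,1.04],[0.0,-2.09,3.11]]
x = z + b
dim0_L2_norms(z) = [0.76, 1.27, 1.3]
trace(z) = -0.59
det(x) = 60.82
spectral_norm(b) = 4.19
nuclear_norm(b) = 10.30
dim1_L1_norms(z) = [1.36, 1.93, 1.41]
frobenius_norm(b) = 6.03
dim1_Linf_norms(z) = [0.64, 1.13, 1.22]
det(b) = 38.75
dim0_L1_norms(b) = [3.74, 5.14, 5.74]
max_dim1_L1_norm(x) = 6.75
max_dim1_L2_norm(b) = 3.75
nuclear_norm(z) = 2.86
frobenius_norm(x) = 7.49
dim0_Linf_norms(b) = [3.38, 2.65, 3.11]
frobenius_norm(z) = 1.97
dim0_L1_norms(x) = [4.94, 6.85, 7.53]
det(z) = -0.18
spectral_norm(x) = 5.55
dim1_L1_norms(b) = [4.6, 4.82, 5.2]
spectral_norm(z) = 1.51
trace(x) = 1.76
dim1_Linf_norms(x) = [2.95, 3.99, 3.31]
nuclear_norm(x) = 12.42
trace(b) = 2.35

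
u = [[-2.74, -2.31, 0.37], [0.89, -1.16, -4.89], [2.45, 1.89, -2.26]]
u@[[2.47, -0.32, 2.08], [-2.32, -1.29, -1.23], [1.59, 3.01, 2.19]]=[[-0.82,4.97,-2.05], [-2.89,-13.51,-7.43], [-1.93,-10.02,-2.18]]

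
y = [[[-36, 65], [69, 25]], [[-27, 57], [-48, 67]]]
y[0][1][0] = 69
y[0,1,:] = [69, 25]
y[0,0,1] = 65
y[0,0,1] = 65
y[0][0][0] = -36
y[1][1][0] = -48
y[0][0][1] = 65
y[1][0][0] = -27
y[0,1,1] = 25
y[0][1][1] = 25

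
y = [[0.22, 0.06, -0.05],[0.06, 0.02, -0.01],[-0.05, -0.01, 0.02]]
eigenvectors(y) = [[0.94, 0.33, 0.07],[0.26, -0.83, 0.49],[-0.22, 0.44, 0.87]]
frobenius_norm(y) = 0.25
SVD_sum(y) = [[0.22,0.06,-0.05], [0.06,0.02,-0.01], [-0.05,-0.01,0.01]] + [[0.00,0.0,0.0], [0.0,0.0,0.00], [0.00,0.0,0.01]] + [[0.00,  -0.00,  0.0], [-0.0,  0.0,  -0.0], [0.0,  -0.00,  0.0]]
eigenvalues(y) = [0.25, 0.0, 0.01]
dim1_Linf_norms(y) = [0.22, 0.06, 0.05]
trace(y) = 0.26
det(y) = 0.00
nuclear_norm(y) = 0.26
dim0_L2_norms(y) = [0.23, 0.06, 0.05]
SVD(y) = [[-0.94, 0.07, -0.33], [-0.26, 0.49, 0.83], [0.22, 0.87, -0.44]] @ diag([0.24796665292074868, 0.010496535050659254, 0.0015368120285920437]) @ [[-0.94, -0.26, 0.22],  [0.07, 0.49, 0.87],  [-0.33, 0.83, -0.44]]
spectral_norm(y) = 0.25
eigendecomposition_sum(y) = [[0.22, 0.06, -0.05], [0.06, 0.02, -0.01], [-0.05, -0.01, 0.01]] + [[0.00, -0.00, 0.00], [-0.00, 0.00, -0.0], [0.00, -0.00, 0.0]] + [[0.00, 0.0, 0.00], [0.0, 0.00, 0.0], [0.00, 0.0, 0.01]]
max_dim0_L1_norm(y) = 0.33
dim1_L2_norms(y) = [0.23, 0.06, 0.05]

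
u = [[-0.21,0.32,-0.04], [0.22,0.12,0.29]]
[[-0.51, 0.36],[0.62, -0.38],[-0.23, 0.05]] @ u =[[0.19, -0.12, 0.12], [-0.21, 0.15, -0.13], [0.06, -0.07, 0.02]]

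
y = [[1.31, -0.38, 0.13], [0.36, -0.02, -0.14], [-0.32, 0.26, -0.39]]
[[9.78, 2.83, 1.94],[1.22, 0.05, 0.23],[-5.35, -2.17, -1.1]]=y @ [[4.75, 1.36, 1.94], [-7.78, -1.6, 2.59], [4.63, 3.39, 2.96]]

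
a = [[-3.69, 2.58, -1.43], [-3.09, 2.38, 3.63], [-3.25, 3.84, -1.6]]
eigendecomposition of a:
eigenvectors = [[0.2, 0.76, 0.72], [0.85, 0.65, -0.04], [0.49, -0.03, 0.69]]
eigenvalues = [3.74, -1.45, -5.2]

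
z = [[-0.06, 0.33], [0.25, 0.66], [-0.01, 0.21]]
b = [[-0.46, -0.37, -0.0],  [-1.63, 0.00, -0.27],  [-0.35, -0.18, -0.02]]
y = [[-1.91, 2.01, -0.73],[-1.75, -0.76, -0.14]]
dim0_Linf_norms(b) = [1.63, 0.37, 0.27]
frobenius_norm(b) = 1.80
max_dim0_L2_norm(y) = 2.59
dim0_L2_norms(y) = [2.59, 2.15, 0.74]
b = z @ y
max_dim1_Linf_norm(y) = 2.01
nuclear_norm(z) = 0.96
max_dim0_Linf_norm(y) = 2.01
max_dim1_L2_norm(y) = 2.87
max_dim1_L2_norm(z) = 0.71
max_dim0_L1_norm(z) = 1.2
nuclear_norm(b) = 2.15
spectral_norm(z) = 0.79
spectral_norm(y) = 2.99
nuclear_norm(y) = 4.71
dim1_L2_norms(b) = [0.59, 1.65, 0.39]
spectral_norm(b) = 1.75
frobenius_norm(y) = 3.45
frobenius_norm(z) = 0.81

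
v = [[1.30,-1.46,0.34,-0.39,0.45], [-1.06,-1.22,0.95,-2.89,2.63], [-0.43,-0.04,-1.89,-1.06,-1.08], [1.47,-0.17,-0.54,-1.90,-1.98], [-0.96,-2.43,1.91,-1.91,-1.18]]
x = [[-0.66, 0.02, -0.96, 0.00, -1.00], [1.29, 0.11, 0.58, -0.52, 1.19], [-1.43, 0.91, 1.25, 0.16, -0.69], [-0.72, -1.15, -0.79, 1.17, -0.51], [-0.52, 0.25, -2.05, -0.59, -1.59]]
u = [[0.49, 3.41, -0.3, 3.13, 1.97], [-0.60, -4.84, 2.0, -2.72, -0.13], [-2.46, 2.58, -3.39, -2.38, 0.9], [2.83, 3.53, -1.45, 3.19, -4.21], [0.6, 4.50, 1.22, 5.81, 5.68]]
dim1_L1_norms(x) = [2.64, 3.69, 4.44, 4.34, 5.0]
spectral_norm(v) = 5.15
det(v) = 127.22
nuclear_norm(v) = 14.96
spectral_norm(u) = 11.86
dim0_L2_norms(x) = [2.22, 1.49, 2.77, 1.42, 2.38]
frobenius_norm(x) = 4.74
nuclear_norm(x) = 7.93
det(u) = -0.04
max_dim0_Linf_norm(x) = 2.05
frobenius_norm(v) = 7.39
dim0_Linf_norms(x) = [1.43, 1.15, 2.05, 1.17, 1.59]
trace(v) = -4.89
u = x @ v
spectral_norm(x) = 3.63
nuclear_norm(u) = 25.18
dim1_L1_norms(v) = [3.94, 8.75, 4.5, 6.06, 8.39]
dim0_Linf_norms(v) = [1.47, 2.43, 1.91, 2.89, 2.63]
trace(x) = 0.28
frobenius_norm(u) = 15.17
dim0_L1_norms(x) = [4.62, 2.44, 5.63, 2.44, 4.98]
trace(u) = 1.13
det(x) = -0.00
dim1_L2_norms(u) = [5.06, 5.93, 5.54, 7.1, 9.39]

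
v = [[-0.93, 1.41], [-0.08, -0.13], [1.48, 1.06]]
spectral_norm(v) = 1.83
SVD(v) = [[0.24,0.97], [-0.08,-0.02], [0.97,-0.24]] @ diag([1.8344291230810446, 1.6808241408285727]) @ [[0.66, 0.75], [-0.75, 0.66]]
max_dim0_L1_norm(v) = 2.6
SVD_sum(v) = [[0.29, 0.33],[-0.1, -0.11],[1.17, 1.33]] + [[-1.22,1.08], [0.02,-0.02], [0.31,-0.27]]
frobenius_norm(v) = 2.49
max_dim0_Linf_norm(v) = 1.48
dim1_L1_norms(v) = [2.34, 0.21, 2.54]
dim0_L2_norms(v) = [1.75, 1.77]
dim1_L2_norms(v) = [1.69, 0.15, 1.82]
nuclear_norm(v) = 3.52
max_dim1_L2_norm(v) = 1.82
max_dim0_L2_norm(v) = 1.77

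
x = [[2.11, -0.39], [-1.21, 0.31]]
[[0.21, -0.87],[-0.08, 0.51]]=x @ [[0.17, -0.40], [0.39, 0.07]]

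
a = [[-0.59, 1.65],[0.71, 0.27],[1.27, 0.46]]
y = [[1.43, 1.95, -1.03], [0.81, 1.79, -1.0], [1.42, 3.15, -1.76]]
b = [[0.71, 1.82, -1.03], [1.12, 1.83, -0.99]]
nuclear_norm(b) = 3.49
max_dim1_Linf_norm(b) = 1.83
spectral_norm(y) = 5.16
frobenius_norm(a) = 2.34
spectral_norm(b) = 3.22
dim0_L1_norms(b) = [1.83, 3.65, 2.02]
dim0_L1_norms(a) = [2.57, 2.38]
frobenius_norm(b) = 3.23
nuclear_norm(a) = 3.30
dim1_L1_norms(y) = [4.41, 3.6, 6.33]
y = a @ b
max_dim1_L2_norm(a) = 1.75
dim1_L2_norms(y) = [2.63, 2.2, 3.88]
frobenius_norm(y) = 5.18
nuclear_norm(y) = 5.61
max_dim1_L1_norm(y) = 6.33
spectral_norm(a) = 1.75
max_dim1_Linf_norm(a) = 1.65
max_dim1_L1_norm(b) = 3.94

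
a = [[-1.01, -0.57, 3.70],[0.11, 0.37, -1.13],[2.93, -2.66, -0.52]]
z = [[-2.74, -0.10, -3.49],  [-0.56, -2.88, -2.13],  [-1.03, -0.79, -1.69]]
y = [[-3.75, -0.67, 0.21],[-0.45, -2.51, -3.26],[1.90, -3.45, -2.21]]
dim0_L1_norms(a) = [4.05, 3.6, 5.35]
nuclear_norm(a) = 8.01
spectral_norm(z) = 5.55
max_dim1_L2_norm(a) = 3.99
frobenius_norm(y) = 7.22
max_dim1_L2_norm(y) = 4.52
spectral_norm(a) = 4.40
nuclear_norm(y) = 11.07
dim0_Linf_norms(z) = [2.74, 2.88, 3.49]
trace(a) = -1.16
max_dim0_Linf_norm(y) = 3.75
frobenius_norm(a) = 5.69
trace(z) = -7.31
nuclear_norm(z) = 8.12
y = z + a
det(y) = 27.52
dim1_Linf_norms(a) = [3.7, 1.13, 2.93]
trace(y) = -8.47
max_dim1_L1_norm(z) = 6.33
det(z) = -0.04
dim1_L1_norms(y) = [4.63, 6.22, 7.56]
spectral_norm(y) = 5.84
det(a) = -0.01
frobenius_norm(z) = 6.11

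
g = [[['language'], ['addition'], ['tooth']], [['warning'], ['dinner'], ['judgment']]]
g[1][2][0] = 'judgment'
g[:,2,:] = [['tooth'], ['judgment']]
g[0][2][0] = 'tooth'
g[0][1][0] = 'addition'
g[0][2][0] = 'tooth'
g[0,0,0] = 'language'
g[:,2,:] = [['tooth'], ['judgment']]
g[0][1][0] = 'addition'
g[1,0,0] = 'warning'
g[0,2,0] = 'tooth'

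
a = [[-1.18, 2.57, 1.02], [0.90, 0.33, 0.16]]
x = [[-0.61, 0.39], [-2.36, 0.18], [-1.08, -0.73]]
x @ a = [[1.07, -1.44, -0.56], [2.95, -6.01, -2.38], [0.62, -3.02, -1.22]]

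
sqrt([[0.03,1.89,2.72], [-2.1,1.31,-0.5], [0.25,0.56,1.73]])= [[0.74, 0.78, 1.29], [-1.00, 1.43, 0.30], [0.21, 0.15, 1.19]]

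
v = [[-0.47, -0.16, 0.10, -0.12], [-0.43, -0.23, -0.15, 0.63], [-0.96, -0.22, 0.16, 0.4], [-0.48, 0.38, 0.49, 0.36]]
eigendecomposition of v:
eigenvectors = [[0.09, -0.08, 0.50, 0.32], [-0.43, -0.76, -0.65, -0.63], [-0.43, -0.47, 0.27, 0.69], [-0.79, 0.44, 0.51, 0.15]]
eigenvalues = [0.88, -0.73, -0.33, 0.0]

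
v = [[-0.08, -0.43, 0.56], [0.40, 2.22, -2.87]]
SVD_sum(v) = [[-0.08, -0.43, 0.56], [0.40, 2.22, -2.87]] + [[-0.0,0.0,0.0], [-0.00,0.0,0.0]]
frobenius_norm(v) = 3.72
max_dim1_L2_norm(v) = 3.65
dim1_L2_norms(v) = [0.71, 3.65]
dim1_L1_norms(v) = [1.07, 5.49]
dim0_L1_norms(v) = [0.48, 2.65, 3.43]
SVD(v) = [[-0.19, 0.98], [0.98, 0.19]] @ diag([3.7188962713912312, 0.0032438607257032157]) @ [[0.11, 0.61, -0.79], [-0.65, 0.64, 0.41]]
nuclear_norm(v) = 3.72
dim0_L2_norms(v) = [0.41, 2.26, 2.92]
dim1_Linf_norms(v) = [0.56, 2.87]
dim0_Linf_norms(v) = [0.4, 2.22, 2.87]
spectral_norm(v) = 3.72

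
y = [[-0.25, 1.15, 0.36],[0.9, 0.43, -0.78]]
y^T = [[-0.25, 0.9], [1.15, 0.43], [0.36, -0.78]]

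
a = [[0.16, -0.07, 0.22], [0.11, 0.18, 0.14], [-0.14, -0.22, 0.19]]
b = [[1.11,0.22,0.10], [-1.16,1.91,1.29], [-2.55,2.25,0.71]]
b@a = [[0.19, -0.06, 0.29], [-0.16, 0.14, 0.26], [-0.26, 0.43, -0.11]]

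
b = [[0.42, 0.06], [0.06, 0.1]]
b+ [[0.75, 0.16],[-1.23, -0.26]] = [[1.17, 0.22],  [-1.17, -0.16]]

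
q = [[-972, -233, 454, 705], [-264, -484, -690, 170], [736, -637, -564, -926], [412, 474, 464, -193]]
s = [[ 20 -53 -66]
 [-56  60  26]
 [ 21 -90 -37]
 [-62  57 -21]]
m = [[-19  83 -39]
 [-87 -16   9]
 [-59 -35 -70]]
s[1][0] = -56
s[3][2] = -21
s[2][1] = -90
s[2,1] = -90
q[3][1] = 474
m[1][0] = -87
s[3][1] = 57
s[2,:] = [21, -90, -37]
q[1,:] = [-264, -484, -690, 170]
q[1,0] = -264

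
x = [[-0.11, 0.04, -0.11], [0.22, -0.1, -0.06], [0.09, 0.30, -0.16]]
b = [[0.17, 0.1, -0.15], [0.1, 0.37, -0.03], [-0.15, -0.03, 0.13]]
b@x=[[-0.01, -0.05, -0.00],  [0.07, -0.04, -0.03],  [0.02, 0.04, -0.0]]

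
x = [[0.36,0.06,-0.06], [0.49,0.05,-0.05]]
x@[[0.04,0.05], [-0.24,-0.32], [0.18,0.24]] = [[-0.01, -0.02], [-0.0, -0.00]]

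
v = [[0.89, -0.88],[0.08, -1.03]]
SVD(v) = [[0.79, 0.61], [0.61, -0.79]] @ diag([1.5250773134253963, 0.5549226865746039]) @ [[0.49, -0.87], [0.87, 0.49]]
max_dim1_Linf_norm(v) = 1.03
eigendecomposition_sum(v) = [[0.87, -0.41],[0.04, -0.02]] + [[0.02, -0.47],  [0.04, -1.01]]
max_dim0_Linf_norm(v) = 1.03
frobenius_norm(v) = 1.62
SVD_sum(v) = [[0.59, -1.05],[0.46, -0.81]] + [[0.30,0.17], [-0.38,-0.22]]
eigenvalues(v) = [0.85, -0.99]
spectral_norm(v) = 1.53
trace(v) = -0.14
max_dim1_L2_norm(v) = 1.25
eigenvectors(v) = [[1.00, 0.42],  [0.04, 0.91]]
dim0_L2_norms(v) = [0.89, 1.35]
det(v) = -0.85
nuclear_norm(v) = 2.08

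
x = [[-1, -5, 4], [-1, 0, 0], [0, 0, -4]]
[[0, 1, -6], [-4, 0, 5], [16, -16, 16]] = x@[[4, 0, -5], [-4, 3, -1], [-4, 4, -4]]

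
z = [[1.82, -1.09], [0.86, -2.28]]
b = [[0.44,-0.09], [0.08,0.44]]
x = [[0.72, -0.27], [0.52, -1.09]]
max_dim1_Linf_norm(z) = 2.28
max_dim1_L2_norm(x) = 1.21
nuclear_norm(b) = 0.90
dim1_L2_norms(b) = [0.45, 0.45]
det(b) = 0.20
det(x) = -0.64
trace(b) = 0.88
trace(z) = -0.46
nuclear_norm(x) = 1.83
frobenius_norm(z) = 3.23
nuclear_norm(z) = 4.11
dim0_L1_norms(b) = [0.52, 0.53]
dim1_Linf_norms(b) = [0.44, 0.44]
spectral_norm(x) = 1.35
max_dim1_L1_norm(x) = 1.61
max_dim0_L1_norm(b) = 0.53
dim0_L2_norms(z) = [2.01, 2.53]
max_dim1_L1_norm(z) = 3.14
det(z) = -3.21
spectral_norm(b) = 0.45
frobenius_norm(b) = 0.63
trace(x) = -0.37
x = b @ z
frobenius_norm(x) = 1.43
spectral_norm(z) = 3.05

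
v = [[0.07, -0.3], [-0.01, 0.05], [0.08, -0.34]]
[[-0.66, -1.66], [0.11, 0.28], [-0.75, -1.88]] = v @ [[-0.33, 0.55], [2.13, 5.65]]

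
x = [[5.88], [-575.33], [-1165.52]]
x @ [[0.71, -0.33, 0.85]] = [[4.17, -1.94, 5.0],[-408.48, 189.86, -489.03],[-827.52, 384.62, -990.69]]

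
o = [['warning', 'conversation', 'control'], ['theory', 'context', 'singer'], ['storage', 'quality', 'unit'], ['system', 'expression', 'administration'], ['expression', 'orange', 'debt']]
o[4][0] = 'expression'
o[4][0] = 'expression'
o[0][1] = 'conversation'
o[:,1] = ['conversation', 'context', 'quality', 'expression', 'orange']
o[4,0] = 'expression'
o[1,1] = 'context'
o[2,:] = ['storage', 'quality', 'unit']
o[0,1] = 'conversation'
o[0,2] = 'control'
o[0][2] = 'control'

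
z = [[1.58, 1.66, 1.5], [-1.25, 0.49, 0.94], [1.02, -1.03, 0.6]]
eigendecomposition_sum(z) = [[(1.3-0j), (0.41+0j), 1.39+0.00j], [-0.37+0.00j, -0.12-0.00j, -0.40-0.00j], [1.02-0.00j, 0.32+0.00j, 1.09+0.00j]] + [[0.14+0.33j,  0.63-0.22j,  0.05-0.51j], [-0.44+0.19j,  (0.3+0.82j),  0.67+0.06j], [-0.00-0.37j,  -0.67-0.03j,  -0.25+0.46j]] + [[0.14-0.33j, (0.63+0.22j), 0.05+0.51j], [(-0.44-0.19j), 0.30-0.82j, 0.67-0.06j], [(-0+0.37j), (-0.67+0.03j), -0.25-0.46j]]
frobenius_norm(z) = 3.56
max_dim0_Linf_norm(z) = 1.66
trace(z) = 2.67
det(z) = 6.01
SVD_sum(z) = [[1.68,1.48,1.57], [0.02,0.02,0.02], [0.26,0.22,0.24]] + [[-0.13, 0.11, 0.04], [-1.11, 0.90, 0.34], [0.95, -0.77, -0.29]] + [[0.03, 0.08, -0.11], [-0.17, -0.43, 0.58], [-0.19, -0.48, 0.66]]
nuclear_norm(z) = 5.82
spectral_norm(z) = 2.76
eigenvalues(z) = [(2.28+0j), (0.2+1.61j), (0.2-1.61j)]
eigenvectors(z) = [[0.77+0.00j, 0.01-0.51j, (0.01+0.51j)], [-0.22+0.00j, (0.68+0j), (0.68-0j)], [(0.6+0j), (-0.2+0.48j), -0.20-0.48j]]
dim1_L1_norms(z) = [4.74, 2.68, 2.65]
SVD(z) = [[-0.99, -0.09, -0.12], [-0.01, -0.75, 0.66], [-0.15, 0.65, 0.74]] @ diag([2.7617409583212407, 1.9397601146538295, 1.122326858240966]) @ [[-0.62, -0.54, -0.57], [0.76, -0.61, -0.23], [-0.23, -0.58, 0.78]]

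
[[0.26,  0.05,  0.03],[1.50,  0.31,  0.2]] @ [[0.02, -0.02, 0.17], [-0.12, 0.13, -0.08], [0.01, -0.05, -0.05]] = [[-0.00, -0.0, 0.04], [-0.01, 0.00, 0.22]]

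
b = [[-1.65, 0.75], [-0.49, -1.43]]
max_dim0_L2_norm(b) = 1.72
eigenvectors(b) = [[0.78+0.00j,(0.78-0j)], [(0.11+0.62j),(0.11-0.62j)]]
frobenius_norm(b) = 2.36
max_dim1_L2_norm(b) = 1.81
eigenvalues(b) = [(-1.54+0.6j), (-1.54-0.6j)]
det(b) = 2.73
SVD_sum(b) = [[-1.44, 1.04], [0.36, -0.26]] + [[-0.21, -0.29], [-0.85, -1.17]]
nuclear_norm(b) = 3.32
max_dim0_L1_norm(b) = 2.18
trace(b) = -3.08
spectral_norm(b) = 1.83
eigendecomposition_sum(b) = [[-0.82+0.16j, (0.38+0.97j)], [-0.25-0.63j, -0.72+0.44j]] + [[(-0.82-0.16j), (0.38-0.97j)], [-0.25+0.63j, -0.72-0.44j]]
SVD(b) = [[-0.97, 0.24], [0.24, 0.97]] @ diag([1.8304143412150347, 1.4898266138965064]) @ [[0.81, -0.59],  [-0.59, -0.81]]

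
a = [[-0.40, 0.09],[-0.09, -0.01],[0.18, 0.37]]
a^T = [[-0.4, -0.09, 0.18], [0.09, -0.01, 0.37]]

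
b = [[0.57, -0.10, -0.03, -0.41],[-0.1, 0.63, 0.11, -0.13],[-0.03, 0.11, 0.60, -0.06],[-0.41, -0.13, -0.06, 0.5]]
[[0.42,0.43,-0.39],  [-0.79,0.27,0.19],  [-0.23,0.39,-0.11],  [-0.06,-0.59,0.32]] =b @ [[0.51,0.07,-0.24],[-1.16,0.13,0.41],[-0.15,0.53,-0.21],[-0.03,-1.02,0.53]]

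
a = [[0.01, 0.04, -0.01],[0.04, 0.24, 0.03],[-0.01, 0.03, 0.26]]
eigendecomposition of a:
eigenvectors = [[-0.98, 0.17, 0.06], [0.17, 0.77, 0.61], [-0.06, -0.61, 0.79]]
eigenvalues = [0.0, 0.23, 0.28]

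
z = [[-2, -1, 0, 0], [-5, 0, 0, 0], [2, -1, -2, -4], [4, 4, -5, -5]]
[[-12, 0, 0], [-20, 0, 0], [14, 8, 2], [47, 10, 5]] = z@[[4, 0, 0], [4, 0, 0], [-1, 0, -1], [-2, -2, 0]]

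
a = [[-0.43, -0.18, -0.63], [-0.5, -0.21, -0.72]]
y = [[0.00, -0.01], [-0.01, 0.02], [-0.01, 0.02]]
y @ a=[[0.00, 0.00, 0.01], [-0.01, -0.0, -0.01], [-0.01, -0.0, -0.01]]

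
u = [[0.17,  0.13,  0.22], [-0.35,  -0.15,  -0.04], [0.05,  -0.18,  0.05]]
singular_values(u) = [0.46, 0.19, 0.17]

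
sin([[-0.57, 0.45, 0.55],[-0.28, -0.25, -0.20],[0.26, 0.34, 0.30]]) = [[-0.54, 0.43, 0.52],  [-0.26, -0.26, -0.21],  [0.24, 0.35, 0.31]]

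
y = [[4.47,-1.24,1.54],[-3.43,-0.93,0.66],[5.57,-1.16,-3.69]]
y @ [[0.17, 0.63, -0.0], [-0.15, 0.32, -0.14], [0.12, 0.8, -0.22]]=[[1.13, 3.65, -0.17],[-0.36, -1.93, -0.01],[0.68, 0.19, 0.97]]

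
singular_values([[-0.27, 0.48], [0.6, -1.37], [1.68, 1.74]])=[2.53, 1.42]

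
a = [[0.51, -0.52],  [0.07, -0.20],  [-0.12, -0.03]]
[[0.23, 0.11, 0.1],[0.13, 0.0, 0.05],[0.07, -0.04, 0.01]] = a@[[-0.35, 0.33, -0.05], [-0.78, 0.11, -0.25]]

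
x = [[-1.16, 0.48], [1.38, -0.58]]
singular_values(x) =[1.95, 0.01]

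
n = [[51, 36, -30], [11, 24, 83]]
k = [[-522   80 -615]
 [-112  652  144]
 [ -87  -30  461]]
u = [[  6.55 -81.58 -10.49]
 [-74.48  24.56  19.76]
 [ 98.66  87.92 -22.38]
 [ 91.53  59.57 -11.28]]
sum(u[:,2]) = -24.389999999999997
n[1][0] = 11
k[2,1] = -30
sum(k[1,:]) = 684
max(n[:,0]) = 51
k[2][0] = -87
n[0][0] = 51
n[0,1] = 36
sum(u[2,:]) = 164.2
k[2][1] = -30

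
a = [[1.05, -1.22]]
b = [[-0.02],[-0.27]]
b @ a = [[-0.02, 0.02], [-0.28, 0.33]]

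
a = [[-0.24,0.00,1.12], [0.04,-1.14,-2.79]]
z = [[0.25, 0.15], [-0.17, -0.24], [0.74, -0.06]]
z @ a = [[-0.05, -0.17, -0.14],[0.03, 0.27, 0.48],[-0.18, 0.07, 1.00]]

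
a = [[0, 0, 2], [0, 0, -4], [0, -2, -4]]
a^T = [[0, 0, 0], [0, 0, -2], [2, -4, -4]]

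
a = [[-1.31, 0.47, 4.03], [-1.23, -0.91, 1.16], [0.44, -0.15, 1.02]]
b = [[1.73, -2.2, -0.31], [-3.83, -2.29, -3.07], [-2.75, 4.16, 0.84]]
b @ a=[[0.30, 2.86, 4.1], [6.48, 0.74, -21.22], [-1.14, -5.2, -5.40]]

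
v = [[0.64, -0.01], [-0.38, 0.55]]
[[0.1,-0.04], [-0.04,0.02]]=v @ [[0.16,  -0.07], [0.03,  -0.01]]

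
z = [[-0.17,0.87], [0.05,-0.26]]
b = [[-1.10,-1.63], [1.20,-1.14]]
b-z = [[-0.93,  -2.50], [1.15,  -0.88]]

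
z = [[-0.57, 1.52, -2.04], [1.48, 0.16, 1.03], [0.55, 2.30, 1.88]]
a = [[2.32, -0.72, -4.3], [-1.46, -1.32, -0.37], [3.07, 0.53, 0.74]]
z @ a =[[-9.8,-2.68,0.38], [6.36,-0.73,-5.66], [3.69,-2.44,-1.82]]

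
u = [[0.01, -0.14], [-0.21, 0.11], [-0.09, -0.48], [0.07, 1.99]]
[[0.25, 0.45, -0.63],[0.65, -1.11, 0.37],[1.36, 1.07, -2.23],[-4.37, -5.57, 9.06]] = u @ [[-4.18, 3.76, 0.61],  [-2.05, -2.93, 4.53]]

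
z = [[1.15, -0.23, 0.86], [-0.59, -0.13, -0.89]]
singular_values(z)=[1.77, 0.38]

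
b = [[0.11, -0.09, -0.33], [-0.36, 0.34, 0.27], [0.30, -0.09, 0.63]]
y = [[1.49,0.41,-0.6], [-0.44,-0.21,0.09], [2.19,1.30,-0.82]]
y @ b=[[-0.16,0.06,-0.76], [0.05,-0.04,0.15], [-0.47,0.32,-0.89]]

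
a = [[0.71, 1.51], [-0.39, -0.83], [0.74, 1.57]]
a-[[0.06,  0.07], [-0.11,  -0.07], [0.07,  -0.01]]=[[0.65, 1.44], [-0.28, -0.76], [0.67, 1.58]]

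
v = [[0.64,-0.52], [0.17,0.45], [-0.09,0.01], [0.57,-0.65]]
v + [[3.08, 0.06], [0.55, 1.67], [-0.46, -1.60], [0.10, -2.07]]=[[3.72, -0.46],  [0.72, 2.12],  [-0.55, -1.59],  [0.67, -2.72]]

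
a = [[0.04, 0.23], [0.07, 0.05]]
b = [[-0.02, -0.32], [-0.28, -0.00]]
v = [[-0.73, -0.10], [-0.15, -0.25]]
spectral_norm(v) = 0.76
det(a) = -0.01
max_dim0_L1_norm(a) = 0.28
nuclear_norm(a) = 0.30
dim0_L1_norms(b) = [0.3, 0.32]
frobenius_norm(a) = 0.25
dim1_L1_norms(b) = [0.34, 0.28]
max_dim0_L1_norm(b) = 0.32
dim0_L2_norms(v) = [0.75, 0.27]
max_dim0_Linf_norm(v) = 0.73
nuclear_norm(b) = 0.60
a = v @ b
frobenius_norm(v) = 0.79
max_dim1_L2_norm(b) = 0.32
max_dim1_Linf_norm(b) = 0.32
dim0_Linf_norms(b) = [0.28, 0.32]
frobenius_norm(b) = 0.43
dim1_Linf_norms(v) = [0.73, 0.25]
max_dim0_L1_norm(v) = 0.88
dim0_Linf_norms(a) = [0.07, 0.23]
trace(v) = -0.98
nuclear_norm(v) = 0.98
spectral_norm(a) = 0.24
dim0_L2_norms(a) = [0.08, 0.24]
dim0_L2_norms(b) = [0.28, 0.32]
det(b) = -0.09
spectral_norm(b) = 0.32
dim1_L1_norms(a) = [0.27, 0.12]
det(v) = 0.17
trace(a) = 0.09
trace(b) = -0.02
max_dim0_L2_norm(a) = 0.24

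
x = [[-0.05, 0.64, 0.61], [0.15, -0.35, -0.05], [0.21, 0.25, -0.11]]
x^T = [[-0.05, 0.15, 0.21], [0.64, -0.35, 0.25], [0.61, -0.05, -0.11]]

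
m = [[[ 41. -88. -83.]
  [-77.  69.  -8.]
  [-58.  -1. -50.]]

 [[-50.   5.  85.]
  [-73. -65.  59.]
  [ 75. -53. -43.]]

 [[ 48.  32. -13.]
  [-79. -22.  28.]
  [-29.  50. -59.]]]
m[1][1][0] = -73.0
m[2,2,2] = -59.0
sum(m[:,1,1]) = -18.0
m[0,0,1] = -88.0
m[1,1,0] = -73.0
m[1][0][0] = -50.0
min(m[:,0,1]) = -88.0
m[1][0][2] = 85.0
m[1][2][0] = 75.0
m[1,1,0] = -73.0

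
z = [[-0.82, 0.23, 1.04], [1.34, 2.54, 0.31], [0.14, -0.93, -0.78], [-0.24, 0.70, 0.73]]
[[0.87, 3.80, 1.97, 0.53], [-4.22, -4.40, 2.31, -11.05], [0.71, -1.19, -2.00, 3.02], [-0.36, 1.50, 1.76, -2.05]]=z @ [[-0.75, -3.54, 0.09, -2.1], [-1.33, 0.03, 0.64, -3.19], [0.54, 0.86, 1.82, -0.44]]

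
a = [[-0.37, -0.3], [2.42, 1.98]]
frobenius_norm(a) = 3.16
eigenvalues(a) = [-0.0, 1.61]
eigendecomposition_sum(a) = [[-0.01, -0.00], [0.01, 0.00]] + [[-0.36, -0.30], [2.41, 1.98]]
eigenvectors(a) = [[-0.63, 0.15], [0.77, -0.99]]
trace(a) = 1.61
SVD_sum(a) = [[-0.37, -0.3], [2.42, 1.98]] + [[-0.0,  0.00], [-0.00,  0.0]]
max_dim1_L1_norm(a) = 4.4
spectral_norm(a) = 3.16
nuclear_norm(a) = 3.16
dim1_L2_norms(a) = [0.48, 3.13]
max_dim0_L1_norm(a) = 2.79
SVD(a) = [[-0.15,0.99], [0.99,0.15]] @ diag([3.16286193906867, 0.0020867177028737575]) @ [[0.77, 0.63],  [-0.63, 0.77]]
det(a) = -0.01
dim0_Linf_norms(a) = [2.42, 1.98]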